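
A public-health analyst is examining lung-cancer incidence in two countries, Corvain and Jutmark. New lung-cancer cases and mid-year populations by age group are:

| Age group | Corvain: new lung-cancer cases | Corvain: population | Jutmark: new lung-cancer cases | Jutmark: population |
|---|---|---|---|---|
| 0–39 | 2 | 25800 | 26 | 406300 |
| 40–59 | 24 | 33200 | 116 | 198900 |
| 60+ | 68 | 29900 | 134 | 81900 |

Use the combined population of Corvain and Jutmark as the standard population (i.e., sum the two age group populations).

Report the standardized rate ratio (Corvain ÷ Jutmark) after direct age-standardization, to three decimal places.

1.317

Age-specific rates per 100000 for Corvain: 7.75, 72.29, 227.42.
For Jutmark: 6.40, 58.32, 163.61.
Combined standard total = 776000; weights = 0.5568, 0.2991, 0.1441.
Corvain: 0.5568×7.75 + 0.2991×72.29 + 0.1441×227.42 = 58.7036 per 100000.
Jutmark: 0.5568×6.40 + 0.2991×58.32 + 0.1441×163.61 = 44.5791 per 100000.
Ratio = 58.7036 ÷ 44.5791 = 1.31684.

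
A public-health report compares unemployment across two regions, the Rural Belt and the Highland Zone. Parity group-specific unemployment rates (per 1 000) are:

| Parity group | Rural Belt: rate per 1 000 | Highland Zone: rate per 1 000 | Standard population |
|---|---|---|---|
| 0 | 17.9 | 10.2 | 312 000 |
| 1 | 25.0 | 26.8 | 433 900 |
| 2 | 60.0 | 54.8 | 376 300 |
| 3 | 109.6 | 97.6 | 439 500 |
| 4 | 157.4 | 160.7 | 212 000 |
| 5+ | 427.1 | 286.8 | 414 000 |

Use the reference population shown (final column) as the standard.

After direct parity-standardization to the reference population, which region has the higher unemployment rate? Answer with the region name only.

Rural Belt

Standard total = 2 187 700; weights = 0.1426, 0.1983, 0.1720, 0.2009, 0.0969, 0.1892.
The Rural Belt: 0.1426×17.9 + 0.1983×25.0 + 0.1720×60.0 + 0.2009×109.6 + 0.0969×157.4 + 0.1892×427.1 = 135.9271 per 1 000.
The Highland Zone: 0.1426×10.2 + 0.1983×26.8 + 0.1720×54.8 + 0.2009×97.6 + 0.0969×160.7 + 0.1892×286.8 = 105.6502 per 1 000.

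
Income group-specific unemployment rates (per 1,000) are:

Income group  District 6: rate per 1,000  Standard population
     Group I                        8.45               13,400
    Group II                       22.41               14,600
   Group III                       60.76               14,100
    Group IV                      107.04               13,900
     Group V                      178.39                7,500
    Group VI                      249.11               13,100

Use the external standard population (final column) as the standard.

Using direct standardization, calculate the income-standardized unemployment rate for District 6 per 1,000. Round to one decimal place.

Standard total = 76,600; weights = 0.1749, 0.1906, 0.1841, 0.1815, 0.0979, 0.1710.
Standardized rate: 0.1749×8.45 + 0.1906×22.41 + 0.1841×60.76 + 0.1815×107.04 + 0.0979×178.39 + 0.1710×249.11 = 96.4263 per 1,000.

96.4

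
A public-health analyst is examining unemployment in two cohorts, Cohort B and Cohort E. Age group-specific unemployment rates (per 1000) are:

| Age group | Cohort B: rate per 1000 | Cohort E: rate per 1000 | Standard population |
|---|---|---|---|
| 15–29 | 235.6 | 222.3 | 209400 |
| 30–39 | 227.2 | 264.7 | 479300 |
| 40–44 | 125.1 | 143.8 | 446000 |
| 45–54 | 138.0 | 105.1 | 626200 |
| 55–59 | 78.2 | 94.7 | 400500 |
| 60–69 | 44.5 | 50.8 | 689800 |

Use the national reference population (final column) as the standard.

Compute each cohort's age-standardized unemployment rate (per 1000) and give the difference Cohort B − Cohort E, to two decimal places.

-4.87

Standard total = 2851200; weights = 0.0734, 0.1681, 0.1564, 0.2196, 0.1405, 0.2419.
Cohort B: 0.0734×235.6 + 0.1681×227.2 + 0.1564×125.1 + 0.2196×138.0 + 0.1405×78.2 + 0.2419×44.5 = 127.1244 per 1000.
Cohort E: 0.0734×222.3 + 0.1681×264.7 + 0.1564×143.8 + 0.2196×105.1 + 0.1405×94.7 + 0.2419×50.8 = 131.9928 per 1000.
Difference = 127.1244 − 131.9928 = -4.8685.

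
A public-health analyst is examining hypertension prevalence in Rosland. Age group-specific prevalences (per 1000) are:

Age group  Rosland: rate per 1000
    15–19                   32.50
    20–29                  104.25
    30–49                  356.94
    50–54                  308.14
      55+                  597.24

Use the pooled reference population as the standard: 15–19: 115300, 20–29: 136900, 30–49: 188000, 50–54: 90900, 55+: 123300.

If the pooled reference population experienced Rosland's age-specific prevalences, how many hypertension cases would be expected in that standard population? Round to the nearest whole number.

Expected hypertension cases = Σ (standard pop × age-specific rate ÷ 1000)
= 115300×32.50/1000 + 136900×104.25/1000 + 188000×356.94/1000 + 90900×308.14/1000 + 123300×597.24/1000
= 3747.25 + 14271.83 + 67104.72 + 28009.93 + 73639.69 = 186773.41.

186773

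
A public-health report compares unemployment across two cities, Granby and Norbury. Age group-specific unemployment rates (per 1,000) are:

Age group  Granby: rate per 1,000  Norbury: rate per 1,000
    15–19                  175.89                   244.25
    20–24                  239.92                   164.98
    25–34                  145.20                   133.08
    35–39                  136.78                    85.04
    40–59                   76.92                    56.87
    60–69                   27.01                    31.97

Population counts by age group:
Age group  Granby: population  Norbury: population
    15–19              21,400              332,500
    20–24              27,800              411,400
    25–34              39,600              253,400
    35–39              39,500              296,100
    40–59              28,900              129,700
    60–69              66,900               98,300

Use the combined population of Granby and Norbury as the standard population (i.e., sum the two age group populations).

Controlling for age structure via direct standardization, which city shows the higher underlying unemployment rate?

Combined standard total = 1,745,500; weights = 0.2027, 0.2516, 0.1679, 0.1923, 0.0909, 0.0946.
Granby: 0.2027×175.89 + 0.2516×239.92 + 0.1679×145.20 + 0.1923×136.78 + 0.0909×76.92 + 0.0946×27.01 = 156.2468 per 1,000.
Norbury: 0.2027×244.25 + 0.2516×164.98 + 0.1679×133.08 + 0.1923×85.04 + 0.0909×56.87 + 0.0946×31.97 = 137.9159 per 1,000.
The crude rates (114.31 vs 143.62) would put Norbury higher, but that reflects its age composition; once standardized to a common age structure, Granby has the higher underlying rate.

Granby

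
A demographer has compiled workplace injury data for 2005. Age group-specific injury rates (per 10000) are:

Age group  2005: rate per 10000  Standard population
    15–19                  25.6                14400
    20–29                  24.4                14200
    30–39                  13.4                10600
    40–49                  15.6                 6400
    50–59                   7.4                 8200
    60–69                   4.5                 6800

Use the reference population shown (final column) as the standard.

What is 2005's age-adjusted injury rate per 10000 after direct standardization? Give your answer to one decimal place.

17.3

Standard total = 60600; weights = 0.2376, 0.2343, 0.1749, 0.1056, 0.1353, 0.1122.
Standardized rate: 0.2376×25.6 + 0.2343×24.4 + 0.1749×13.4 + 0.1056×15.6 + 0.1353×7.4 + 0.1122×4.5 = 17.2983 per 10000.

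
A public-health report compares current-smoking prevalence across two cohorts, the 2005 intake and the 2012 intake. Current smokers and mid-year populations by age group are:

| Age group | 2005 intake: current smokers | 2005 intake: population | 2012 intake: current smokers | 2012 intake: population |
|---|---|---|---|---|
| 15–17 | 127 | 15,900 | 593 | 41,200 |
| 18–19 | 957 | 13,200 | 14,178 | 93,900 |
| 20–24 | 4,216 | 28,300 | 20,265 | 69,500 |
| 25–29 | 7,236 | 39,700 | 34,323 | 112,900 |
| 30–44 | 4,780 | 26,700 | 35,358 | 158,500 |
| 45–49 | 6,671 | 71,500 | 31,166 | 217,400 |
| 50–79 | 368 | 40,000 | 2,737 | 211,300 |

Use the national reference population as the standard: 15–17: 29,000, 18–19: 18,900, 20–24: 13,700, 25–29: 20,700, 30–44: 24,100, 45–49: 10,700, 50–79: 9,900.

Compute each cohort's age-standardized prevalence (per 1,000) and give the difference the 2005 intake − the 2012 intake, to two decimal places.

-61.24

Age-specific rates per 1,000 for the 2005 intake: 7.987, 72.500, 148.975, 182.267, 179.026, 93.301, 9.200.
For the 2012 intake: 14.393, 150.990, 291.583, 304.012, 223.079, 143.358, 12.953.
Standard total = 127,000; weights = 0.2283, 0.1488, 0.1079, 0.1630, 0.1898, 0.0843, 0.0780.
The 2005 intake: 0.2283×7.987 + 0.1488×72.500 + 0.1079×148.975 + 0.1630×182.267 + 0.1898×179.026 + 0.0843×93.301 + 0.0780×9.200 = 100.9425 per 1,000.
The 2012 intake: 0.2283×14.393 + 0.1488×150.990 + 0.1079×291.583 + 0.1630×304.012 + 0.1898×223.079 + 0.0843×143.358 + 0.0780×12.953 = 162.1829 per 1,000.
Difference = 100.9425 − 162.1829 = -61.2404.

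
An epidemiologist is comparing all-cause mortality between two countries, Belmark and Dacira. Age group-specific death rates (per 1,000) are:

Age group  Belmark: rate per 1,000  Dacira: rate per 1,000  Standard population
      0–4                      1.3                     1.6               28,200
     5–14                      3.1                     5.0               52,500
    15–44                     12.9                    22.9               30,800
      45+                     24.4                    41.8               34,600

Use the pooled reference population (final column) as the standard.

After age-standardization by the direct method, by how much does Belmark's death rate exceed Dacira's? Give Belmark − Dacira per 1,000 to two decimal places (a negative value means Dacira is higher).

Standard total = 146,100; weights = 0.1930, 0.3593, 0.2108, 0.2368.
Belmark: 0.1930×1.3 + 0.3593×3.1 + 0.2108×12.9 + 0.2368×24.4 = 9.8629 per 1,000.
Dacira: 0.1930×1.6 + 0.3593×5.0 + 0.2108×22.9 + 0.2368×41.8 = 16.8324 per 1,000.
Difference = 9.8629 − 16.8324 = -6.9695.

-6.97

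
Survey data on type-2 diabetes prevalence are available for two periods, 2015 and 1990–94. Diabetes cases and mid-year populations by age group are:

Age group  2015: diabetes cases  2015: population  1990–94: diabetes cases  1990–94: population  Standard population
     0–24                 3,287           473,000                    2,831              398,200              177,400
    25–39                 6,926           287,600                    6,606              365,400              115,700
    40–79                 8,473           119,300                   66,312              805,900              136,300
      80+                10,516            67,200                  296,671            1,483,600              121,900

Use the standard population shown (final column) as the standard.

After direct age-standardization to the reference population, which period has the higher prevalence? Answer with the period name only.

1990–94

Age-specific rates per 1,000 for 2015: 6.949, 24.082, 71.023, 156.488.
For 1990–94: 7.109, 18.079, 82.283, 199.967.
Standard total = 551,300; weights = 0.3218, 0.2099, 0.2472, 0.2211.
2015: 0.3218×6.949 + 0.2099×24.082 + 0.2472×71.023 + 0.2211×156.488 = 59.4511 per 1,000.
1990–94: 0.3218×7.109 + 0.2099×18.079 + 0.2472×82.283 + 0.2211×199.967 = 70.6405 per 1,000.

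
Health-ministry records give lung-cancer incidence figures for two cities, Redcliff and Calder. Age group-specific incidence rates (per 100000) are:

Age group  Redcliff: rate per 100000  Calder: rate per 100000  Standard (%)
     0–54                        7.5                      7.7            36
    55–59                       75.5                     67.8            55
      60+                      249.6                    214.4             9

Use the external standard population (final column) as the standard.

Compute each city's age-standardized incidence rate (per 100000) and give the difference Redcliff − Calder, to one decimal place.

Standard weights: 0.36, 0.55, 0.09.
Redcliff: 0.3600×7.5 + 0.5500×75.5 + 0.0900×249.6 = 66.6890 per 100000.
Calder: 0.3600×7.7 + 0.5500×67.8 + 0.0900×214.4 = 59.3580 per 100000.
Difference = 66.6890 − 59.3580 = 7.3310.

7.3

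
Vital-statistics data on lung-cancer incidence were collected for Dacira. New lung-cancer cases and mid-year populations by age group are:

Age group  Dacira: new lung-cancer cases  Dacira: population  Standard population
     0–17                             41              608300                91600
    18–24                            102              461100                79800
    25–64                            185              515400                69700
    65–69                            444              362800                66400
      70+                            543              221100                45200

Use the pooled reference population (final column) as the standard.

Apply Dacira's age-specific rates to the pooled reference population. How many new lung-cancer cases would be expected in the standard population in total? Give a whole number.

Age-specific rates per 100000 for Dacira: 6.74, 22.12, 35.89, 122.38, 245.59.
Expected new lung-cancer cases = Σ (standard pop × age-specific rate ÷ 100000)
= 91600×6.74/100000 + 79800×22.12/100000 + 69700×35.89/100000 + 66400×122.38/100000 + 45200×245.59/100000
= 6.17 + 17.65 + 25.02 + 81.26 + 111.01 = 241.11.

241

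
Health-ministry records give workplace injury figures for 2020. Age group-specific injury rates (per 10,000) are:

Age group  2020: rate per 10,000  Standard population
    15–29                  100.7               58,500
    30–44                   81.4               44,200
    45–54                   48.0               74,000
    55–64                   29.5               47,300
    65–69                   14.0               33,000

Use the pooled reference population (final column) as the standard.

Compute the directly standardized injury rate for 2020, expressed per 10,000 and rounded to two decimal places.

Standard total = 257,000; weights = 0.2276, 0.1720, 0.2879, 0.1840, 0.1284.
Standardized rate: 0.2276×100.7 + 0.1720×81.4 + 0.2879×48.0 + 0.1840×29.5 + 0.1284×14.0 = 57.9696 per 10,000.

57.97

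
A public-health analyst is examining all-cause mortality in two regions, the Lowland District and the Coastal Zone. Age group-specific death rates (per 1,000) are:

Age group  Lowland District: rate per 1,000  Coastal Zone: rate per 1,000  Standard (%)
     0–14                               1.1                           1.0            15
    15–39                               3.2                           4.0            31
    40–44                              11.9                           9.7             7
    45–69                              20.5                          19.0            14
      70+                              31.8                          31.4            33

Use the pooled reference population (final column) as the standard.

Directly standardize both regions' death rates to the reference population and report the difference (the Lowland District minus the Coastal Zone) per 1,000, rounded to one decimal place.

Standard weights: 0.15, 0.31, 0.07, 0.14, 0.33.
The Lowland District: 0.1500×1.1 + 0.3100×3.2 + 0.0700×11.9 + 0.1400×20.5 + 0.3300×31.8 = 15.3540 per 1,000.
The Coastal Zone: 0.1500×1.0 + 0.3100×4.0 + 0.0700×9.7 + 0.1400×19.0 + 0.3300×31.4 = 15.0910 per 1,000.
Difference = 15.3540 − 15.0910 = 0.2630.

0.3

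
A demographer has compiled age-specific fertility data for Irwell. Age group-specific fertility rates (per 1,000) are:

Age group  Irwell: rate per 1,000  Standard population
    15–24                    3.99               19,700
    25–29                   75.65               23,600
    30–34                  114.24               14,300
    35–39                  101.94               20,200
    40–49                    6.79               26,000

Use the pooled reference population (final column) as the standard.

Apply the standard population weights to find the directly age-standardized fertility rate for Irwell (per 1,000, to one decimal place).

55.2

Standard total = 103,800; weights = 0.1898, 0.2274, 0.1378, 0.1946, 0.2505.
Standardized rate: 0.1898×3.99 + 0.2274×75.65 + 0.1378×114.24 + 0.1946×101.94 + 0.2505×6.79 = 55.2341 per 1,000.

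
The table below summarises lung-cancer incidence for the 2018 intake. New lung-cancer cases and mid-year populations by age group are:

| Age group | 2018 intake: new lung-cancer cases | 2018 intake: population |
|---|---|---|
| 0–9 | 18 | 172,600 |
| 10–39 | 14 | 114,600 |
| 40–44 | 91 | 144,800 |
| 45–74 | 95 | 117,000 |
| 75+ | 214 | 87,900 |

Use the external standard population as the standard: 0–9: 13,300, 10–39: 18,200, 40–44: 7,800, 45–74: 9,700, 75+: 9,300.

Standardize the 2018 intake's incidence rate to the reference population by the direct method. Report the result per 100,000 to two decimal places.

Age-specific rates per 100,000 for the 2018 intake: 10.43, 12.22, 62.85, 81.20, 243.46.
Standard total = 58,300; weights = 0.2281, 0.3122, 0.1338, 0.1664, 0.1595.
Standardized rate: 0.2281×10.43 + 0.3122×12.22 + 0.1338×62.85 + 0.1664×81.20 + 0.1595×243.46 = 66.9469 per 100,000.

66.95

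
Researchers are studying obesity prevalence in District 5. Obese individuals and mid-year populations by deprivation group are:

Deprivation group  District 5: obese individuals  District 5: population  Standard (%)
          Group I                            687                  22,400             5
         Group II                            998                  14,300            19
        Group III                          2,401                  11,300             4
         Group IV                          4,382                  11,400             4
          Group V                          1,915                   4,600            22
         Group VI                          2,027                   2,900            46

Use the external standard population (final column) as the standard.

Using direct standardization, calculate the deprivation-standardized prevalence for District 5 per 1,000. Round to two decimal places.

451.78

Deprivation-specific rates per 1,000 for District 5: 30.670, 69.790, 212.478, 384.386, 416.304, 698.966.
Standard weights: 0.05, 0.19, 0.04, 0.04, 0.22, 0.46.
Standardized rate: 0.0500×30.670 + 0.1900×69.790 + 0.0400×212.478 + 0.0400×384.386 + 0.2200×416.304 + 0.4600×698.966 = 451.7793 per 1,000.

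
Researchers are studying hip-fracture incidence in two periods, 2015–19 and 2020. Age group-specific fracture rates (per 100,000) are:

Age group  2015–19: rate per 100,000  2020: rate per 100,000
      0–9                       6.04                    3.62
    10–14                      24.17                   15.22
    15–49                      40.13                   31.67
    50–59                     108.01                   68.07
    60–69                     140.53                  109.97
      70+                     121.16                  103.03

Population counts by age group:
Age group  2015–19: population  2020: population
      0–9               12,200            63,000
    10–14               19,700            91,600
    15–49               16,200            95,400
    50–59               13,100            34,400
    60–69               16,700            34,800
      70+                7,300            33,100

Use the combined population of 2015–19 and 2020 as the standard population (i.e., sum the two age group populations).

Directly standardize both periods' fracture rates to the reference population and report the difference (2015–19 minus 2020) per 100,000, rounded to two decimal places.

14.46

Combined standard total = 437,500; weights = 0.1719, 0.2544, 0.2551, 0.1086, 0.1177, 0.0923.
2015–19: 0.1719×6.04 + 0.2544×24.17 + 0.2551×40.13 + 0.1086×108.01 + 0.1177×140.53 + 0.0923×121.16 = 56.8811 per 100,000.
2020: 0.1719×3.62 + 0.2544×15.22 + 0.2551×31.67 + 0.1086×68.07 + 0.1177×109.97 + 0.0923×103.03 = 42.4223 per 100,000.
Difference = 56.8811 − 42.4223 = 14.4587.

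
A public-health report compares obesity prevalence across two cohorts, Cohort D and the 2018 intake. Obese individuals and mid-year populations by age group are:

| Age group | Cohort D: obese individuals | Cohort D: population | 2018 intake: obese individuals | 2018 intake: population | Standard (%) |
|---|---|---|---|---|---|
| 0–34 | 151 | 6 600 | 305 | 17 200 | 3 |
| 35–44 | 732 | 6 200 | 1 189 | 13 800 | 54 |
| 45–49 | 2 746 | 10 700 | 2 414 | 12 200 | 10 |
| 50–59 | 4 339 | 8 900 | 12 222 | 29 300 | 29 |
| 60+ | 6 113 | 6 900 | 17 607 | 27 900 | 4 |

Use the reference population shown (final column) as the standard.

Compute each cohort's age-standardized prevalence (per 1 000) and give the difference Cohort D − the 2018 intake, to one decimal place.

Age-specific rates per 1 000 for Cohort D: 22.879, 118.065, 256.636, 487.528, 885.942.
For the 2018 intake: 17.733, 86.159, 197.869, 417.133, 631.075.
Standard weights: 0.03, 0.54, 0.10, 0.29, 0.04.
Cohort D: 0.0300×22.879 + 0.5400×118.065 + 0.1000×256.636 + 0.2900×487.528 + 0.0400×885.942 = 266.9256 per 1 000.
The 2018 intake: 0.0300×17.733 + 0.5400×86.159 + 0.1000×197.869 + 0.2900×417.133 + 0.0400×631.075 = 213.0566 per 1 000.
Difference = 266.9256 − 213.0566 = 53.8690.

53.9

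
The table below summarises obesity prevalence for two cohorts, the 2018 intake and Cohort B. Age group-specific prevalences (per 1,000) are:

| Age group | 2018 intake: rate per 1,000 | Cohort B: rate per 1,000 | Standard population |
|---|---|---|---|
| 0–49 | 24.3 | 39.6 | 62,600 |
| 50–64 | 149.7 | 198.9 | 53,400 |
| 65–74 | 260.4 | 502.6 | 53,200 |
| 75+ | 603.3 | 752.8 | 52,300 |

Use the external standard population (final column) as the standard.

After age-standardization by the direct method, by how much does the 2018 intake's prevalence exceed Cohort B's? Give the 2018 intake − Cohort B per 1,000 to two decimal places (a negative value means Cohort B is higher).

Standard total = 221,500; weights = 0.2826, 0.2411, 0.2402, 0.2361.
The 2018 intake: 0.2826×24.3 + 0.2411×149.7 + 0.2402×260.4 + 0.2361×603.3 = 247.9505 per 1,000.
Cohort B: 0.2826×39.6 + 0.2411×198.9 + 0.2402×502.6 + 0.2361×752.8 = 357.6071 per 1,000.
Difference = 247.9505 − 357.6071 = -109.6567.

-109.66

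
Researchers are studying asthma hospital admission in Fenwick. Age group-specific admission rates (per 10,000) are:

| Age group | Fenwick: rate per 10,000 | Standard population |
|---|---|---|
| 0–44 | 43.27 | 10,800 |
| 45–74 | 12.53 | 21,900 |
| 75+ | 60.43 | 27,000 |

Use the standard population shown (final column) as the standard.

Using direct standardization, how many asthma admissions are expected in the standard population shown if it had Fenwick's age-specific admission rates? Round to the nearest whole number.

237

Expected asthma admissions = Σ (standard pop × age-specific rate ÷ 10,000)
= 10,800×43.27/10,000 + 21,900×12.53/10,000 + 27,000×60.43/10,000
= 46.73 + 27.44 + 163.16 = 237.33.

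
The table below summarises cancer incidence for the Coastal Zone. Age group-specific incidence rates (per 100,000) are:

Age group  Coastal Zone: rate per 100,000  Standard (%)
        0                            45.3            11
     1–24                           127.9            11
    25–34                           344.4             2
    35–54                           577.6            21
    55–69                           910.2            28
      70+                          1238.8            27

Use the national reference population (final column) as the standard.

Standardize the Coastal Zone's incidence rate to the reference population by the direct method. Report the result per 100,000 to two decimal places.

736.57

Standard weights: 0.11, 0.11, 0.02, 0.21, 0.28, 0.27.
Standardized rate: 0.1100×45.3 + 0.1100×127.9 + 0.0200×344.4 + 0.2100×577.6 + 0.2800×910.2 + 0.2700×1238.8 = 736.5680 per 100,000.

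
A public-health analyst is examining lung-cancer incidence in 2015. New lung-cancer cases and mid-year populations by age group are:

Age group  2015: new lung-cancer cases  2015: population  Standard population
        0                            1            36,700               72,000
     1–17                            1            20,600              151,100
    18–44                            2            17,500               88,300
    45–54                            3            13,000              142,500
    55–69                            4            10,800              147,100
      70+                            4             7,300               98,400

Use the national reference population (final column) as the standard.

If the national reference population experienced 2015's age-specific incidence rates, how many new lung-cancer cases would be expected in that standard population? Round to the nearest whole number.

161

Age-specific rates per 100,000 for 2015: 2.72, 4.85, 11.43, 23.08, 37.04, 54.79.
Expected new lung-cancer cases = Σ (standard pop × age-specific rate ÷ 100,000)
= 72,000×2.72/100,000 + 151,100×4.85/100,000 + 88,300×11.43/100,000 + 142,500×23.08/100,000 + 147,100×37.04/100,000 + 98,400×54.79/100,000
= 1.96 + 7.33 + 10.09 + 32.88 + 54.48 + 53.92 = 160.67.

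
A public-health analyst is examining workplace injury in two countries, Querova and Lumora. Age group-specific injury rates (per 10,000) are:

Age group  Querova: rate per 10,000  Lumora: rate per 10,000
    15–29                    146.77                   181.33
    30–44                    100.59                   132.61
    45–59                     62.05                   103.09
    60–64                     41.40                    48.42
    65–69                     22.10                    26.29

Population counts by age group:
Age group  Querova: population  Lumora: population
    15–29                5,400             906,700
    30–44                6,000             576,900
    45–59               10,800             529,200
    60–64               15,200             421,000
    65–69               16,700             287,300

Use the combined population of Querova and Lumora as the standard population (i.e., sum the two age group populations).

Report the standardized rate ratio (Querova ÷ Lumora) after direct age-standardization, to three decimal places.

Combined standard total = 2,775,200; weights = 0.3287, 0.2100, 0.1946, 0.1572, 0.1095.
Querova: 0.3287×146.77 + 0.2100×100.59 + 0.1946×62.05 + 0.1572×41.40 + 0.1095×22.10 = 90.3671 per 10,000.
Lumora: 0.3287×181.33 + 0.2100×132.61 + 0.1946×103.09 + 0.1572×48.42 + 0.1095×26.29 = 117.9991 per 10,000.
Ratio = 90.3671 ÷ 117.9991 = 0.76583.

0.766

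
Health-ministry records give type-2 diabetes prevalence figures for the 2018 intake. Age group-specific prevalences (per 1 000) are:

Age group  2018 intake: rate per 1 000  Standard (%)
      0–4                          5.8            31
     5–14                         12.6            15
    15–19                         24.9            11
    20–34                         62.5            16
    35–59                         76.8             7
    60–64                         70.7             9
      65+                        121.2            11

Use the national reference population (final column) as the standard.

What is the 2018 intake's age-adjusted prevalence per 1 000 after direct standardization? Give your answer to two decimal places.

41.50

Standard weights: 0.31, 0.15, 0.11, 0.16, 0.07, 0.09, 0.11.
Standardized rate: 0.3100×5.8 + 0.1500×12.6 + 0.1100×24.9 + 0.1600×62.5 + 0.0700×76.8 + 0.0900×70.7 + 0.1100×121.2 = 41.4980 per 1 000.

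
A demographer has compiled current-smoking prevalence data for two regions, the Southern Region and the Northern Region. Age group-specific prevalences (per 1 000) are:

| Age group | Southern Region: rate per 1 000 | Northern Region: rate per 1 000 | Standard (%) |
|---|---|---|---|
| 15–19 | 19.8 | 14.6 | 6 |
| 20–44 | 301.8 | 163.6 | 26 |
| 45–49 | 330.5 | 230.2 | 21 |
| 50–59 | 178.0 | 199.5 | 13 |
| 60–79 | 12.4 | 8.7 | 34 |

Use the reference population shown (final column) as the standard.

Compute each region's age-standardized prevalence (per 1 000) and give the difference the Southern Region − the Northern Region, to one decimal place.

Standard weights: 0.06, 0.26, 0.21, 0.13, 0.34.
The Southern Region: 0.0600×19.8 + 0.2600×301.8 + 0.2100×330.5 + 0.1300×178.0 + 0.3400×12.4 = 176.4170 per 1 000.
The Northern Region: 0.0600×14.6 + 0.2600×163.6 + 0.2100×230.2 + 0.1300×199.5 + 0.3400×8.7 = 120.6470 per 1 000.
Difference = 176.4170 − 120.6470 = 55.7700.

55.8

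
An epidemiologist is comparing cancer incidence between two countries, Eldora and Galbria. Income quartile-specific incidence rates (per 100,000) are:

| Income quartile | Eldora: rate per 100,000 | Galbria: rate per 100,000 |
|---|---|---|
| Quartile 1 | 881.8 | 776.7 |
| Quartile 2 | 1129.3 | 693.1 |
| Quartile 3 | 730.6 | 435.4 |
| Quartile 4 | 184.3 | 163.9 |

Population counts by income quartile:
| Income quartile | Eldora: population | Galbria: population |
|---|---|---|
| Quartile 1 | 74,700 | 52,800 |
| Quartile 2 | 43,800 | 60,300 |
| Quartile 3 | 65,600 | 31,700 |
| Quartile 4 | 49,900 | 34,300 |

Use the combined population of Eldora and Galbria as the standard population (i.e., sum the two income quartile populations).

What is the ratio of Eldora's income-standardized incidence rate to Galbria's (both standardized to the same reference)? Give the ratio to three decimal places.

Combined standard total = 413,100; weights = 0.3086, 0.2520, 0.2355, 0.2038.
Eldora: 0.3086×881.8 + 0.2520×1129.3 + 0.2355×730.6 + 0.2038×184.3 = 766.3885 per 100,000.
Galbria: 0.3086×776.7 + 0.2520×693.1 + 0.2355×435.4 + 0.2038×163.9 = 550.3407 per 100,000.
Ratio = 766.3885 ÷ 550.3407 = 1.39257.

1.393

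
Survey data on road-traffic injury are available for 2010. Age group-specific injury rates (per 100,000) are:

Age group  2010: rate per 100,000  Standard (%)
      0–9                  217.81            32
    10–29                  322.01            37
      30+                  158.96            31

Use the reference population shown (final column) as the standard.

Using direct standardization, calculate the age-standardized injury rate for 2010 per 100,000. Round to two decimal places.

238.12

Standard weights: 0.32, 0.37, 0.31.
Standardized rate: 0.3200×217.81 + 0.3700×322.01 + 0.3100×158.96 = 238.1205 per 100,000.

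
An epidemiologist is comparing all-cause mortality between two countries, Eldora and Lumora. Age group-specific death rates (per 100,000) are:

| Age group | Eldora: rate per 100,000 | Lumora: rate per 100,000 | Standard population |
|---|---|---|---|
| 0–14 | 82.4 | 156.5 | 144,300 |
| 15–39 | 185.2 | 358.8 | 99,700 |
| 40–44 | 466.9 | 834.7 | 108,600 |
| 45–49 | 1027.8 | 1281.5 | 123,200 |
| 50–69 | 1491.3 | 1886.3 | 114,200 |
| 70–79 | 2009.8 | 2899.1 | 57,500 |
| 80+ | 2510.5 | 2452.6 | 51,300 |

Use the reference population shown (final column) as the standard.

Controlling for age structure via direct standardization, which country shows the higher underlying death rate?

Lumora

Standard total = 698,800; weights = 0.2065, 0.1427, 0.1554, 0.1763, 0.1634, 0.0823, 0.0734.
Eldora: 0.2065×82.4 + 0.1427×185.2 + 0.1554×466.9 + 0.1763×1027.8 + 0.1634×1491.3 + 0.0823×2009.8 + 0.0734×2510.5 = 890.5891 per 100,000.
Lumora: 0.2065×156.5 + 0.1427×358.8 + 0.1554×834.7 + 0.1763×1281.5 + 0.1634×1886.3 + 0.0823×2899.1 + 0.0734×2452.6 = 1166.0226 per 100,000.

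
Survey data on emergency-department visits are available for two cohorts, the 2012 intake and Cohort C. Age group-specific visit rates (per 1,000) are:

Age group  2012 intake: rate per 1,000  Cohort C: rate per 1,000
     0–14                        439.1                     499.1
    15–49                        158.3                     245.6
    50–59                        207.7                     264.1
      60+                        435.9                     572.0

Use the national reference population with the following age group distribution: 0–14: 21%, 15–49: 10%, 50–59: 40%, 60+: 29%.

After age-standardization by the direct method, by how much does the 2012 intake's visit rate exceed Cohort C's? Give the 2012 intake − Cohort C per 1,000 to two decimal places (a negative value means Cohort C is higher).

-83.36

Standard weights: 0.21, 0.10, 0.40, 0.29.
The 2012 intake: 0.2100×439.1 + 0.1000×158.3 + 0.4000×207.7 + 0.2900×435.9 = 317.5320 per 1,000.
Cohort C: 0.2100×499.1 + 0.1000×245.6 + 0.4000×264.1 + 0.2900×572.0 = 400.8910 per 1,000.
Difference = 317.5320 − 400.8910 = -83.3590.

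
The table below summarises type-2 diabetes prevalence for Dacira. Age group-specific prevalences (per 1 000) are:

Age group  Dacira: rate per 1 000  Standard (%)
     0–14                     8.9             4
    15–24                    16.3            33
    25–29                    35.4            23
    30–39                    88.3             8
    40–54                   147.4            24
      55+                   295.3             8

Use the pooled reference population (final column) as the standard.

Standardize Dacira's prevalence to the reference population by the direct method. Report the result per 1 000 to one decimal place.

79.9

Standard weights: 0.04, 0.33, 0.23, 0.08, 0.24, 0.08.
Standardized rate: 0.0400×8.9 + 0.3300×16.3 + 0.2300×35.4 + 0.0800×88.3 + 0.2400×147.4 + 0.0800×295.3 = 79.9410 per 1 000.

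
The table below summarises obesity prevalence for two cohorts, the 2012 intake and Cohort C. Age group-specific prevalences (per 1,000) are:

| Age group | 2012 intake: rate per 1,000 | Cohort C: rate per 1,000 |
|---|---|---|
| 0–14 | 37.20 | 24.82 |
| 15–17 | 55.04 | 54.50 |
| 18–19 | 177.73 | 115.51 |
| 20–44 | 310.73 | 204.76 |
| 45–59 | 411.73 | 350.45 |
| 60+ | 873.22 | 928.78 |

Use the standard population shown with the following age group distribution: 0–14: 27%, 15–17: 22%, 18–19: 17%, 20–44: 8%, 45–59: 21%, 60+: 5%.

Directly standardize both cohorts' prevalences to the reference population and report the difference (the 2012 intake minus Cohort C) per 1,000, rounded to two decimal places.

Standard weights: 0.27, 0.22, 0.17, 0.08, 0.21, 0.05.
The 2012 intake: 0.2700×37.20 + 0.2200×55.04 + 0.1700×177.73 + 0.0800×310.73 + 0.2100×411.73 + 0.0500×873.22 = 207.3496 per 1,000.
Cohort C: 0.2700×24.82 + 0.2200×54.50 + 0.1700×115.51 + 0.0800×204.76 + 0.2100×350.45 + 0.0500×928.78 = 174.7424 per 1,000.
Difference = 207.3496 − 174.7424 = 32.6072.

32.61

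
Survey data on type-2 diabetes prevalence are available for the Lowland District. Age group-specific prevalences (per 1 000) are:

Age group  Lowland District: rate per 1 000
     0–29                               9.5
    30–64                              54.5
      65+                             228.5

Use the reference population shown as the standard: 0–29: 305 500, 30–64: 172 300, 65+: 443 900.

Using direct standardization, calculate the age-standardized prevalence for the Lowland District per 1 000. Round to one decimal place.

123.4

Standard total = 921 700; weights = 0.3315, 0.1869, 0.4816.
Standardized rate: 0.3315×9.5 + 0.1869×54.5 + 0.4816×228.5 = 123.3848 per 1 000.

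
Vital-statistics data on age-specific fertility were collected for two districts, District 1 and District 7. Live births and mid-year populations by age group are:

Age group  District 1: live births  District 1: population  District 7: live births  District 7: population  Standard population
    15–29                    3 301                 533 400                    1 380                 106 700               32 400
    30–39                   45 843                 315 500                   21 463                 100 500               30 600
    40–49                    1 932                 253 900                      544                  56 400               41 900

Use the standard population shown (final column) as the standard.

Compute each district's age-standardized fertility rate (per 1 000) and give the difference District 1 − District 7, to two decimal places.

-22.81

Age-specific rates per 1 000 for District 1: 6.189, 145.303, 7.609.
For District 7: 12.933, 213.562, 9.645.
Standard total = 104 900; weights = 0.3089, 0.2917, 0.3994.
District 1: 0.3089×6.189 + 0.2917×145.303 + 0.3994×7.609 = 47.3365 per 1 000.
District 7: 0.3089×12.933 + 0.2917×213.562 + 0.3994×9.645 = 70.1448 per 1 000.
Difference = 47.3365 − 70.1448 = -22.8083.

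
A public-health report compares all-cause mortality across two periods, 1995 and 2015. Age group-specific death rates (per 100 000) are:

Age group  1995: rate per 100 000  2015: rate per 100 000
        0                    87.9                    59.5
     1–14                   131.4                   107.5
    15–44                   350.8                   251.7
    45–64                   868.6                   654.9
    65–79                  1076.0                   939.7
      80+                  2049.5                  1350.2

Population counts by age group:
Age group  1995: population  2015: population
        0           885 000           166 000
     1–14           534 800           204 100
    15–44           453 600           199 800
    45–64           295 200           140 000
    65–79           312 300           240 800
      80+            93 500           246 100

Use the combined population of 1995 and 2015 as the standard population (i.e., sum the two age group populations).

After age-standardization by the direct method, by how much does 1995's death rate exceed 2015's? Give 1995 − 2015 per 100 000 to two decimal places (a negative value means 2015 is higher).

Combined standard total = 3 771 200; weights = 0.2787, 0.1959, 0.1733, 0.1154, 0.1467, 0.0901.
1995: 0.2787×87.9 + 0.1959×131.4 + 0.1733×350.8 + 0.1154×868.6 + 0.1467×1076.0 + 0.0901×2049.5 = 553.6295 per 100 000.
2015: 0.2787×59.5 + 0.1959×107.5 + 0.1733×251.7 + 0.1154×654.9 + 0.1467×939.7 + 0.0901×1350.2 = 416.2377 per 100 000.
Difference = 553.6295 − 416.2377 = 137.3918.

137.39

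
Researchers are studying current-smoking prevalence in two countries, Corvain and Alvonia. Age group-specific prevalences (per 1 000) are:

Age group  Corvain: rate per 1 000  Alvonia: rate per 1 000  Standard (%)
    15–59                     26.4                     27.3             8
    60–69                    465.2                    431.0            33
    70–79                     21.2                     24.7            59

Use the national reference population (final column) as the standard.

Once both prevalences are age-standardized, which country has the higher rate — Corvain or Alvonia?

Standard weights: 0.08, 0.33, 0.59.
Corvain: 0.0800×26.4 + 0.3300×465.2 + 0.5900×21.2 = 168.1360 per 1 000.
Alvonia: 0.0800×27.3 + 0.3300×431.0 + 0.5900×24.7 = 158.9870 per 1 000.

Corvain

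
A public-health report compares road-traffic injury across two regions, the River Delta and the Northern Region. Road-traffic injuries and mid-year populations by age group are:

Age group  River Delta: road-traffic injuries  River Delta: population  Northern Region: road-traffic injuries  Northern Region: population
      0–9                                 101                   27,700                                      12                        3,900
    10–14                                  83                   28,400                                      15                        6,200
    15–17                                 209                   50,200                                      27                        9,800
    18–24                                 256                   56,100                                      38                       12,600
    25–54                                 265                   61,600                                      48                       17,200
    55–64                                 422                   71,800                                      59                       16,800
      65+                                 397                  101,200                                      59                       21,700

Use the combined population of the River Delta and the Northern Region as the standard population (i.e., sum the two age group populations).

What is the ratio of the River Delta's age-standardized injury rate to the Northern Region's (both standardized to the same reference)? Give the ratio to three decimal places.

1.495

Age-specific rates per 100,000 for the River Delta: 364.62, 292.25, 416.33, 456.33, 430.19, 587.74, 392.29.
For the Northern Region: 307.69, 241.94, 275.51, 301.59, 279.07, 351.19, 271.89.
Combined standard total = 485,200; weights = 0.0651, 0.0713, 0.1237, 0.1416, 0.1624, 0.1826, 0.2533.
The River Delta: 0.0651×364.62 + 0.0713×292.25 + 0.1237×416.33 + 0.1416×456.33 + 0.1624×430.19 + 0.1826×587.74 + 0.2533×392.29 = 437.2424 per 100,000.
The Northern Region: 0.0651×307.69 + 0.0713×241.94 + 0.1237×275.51 + 0.1416×301.59 + 0.1624×279.07 + 0.1826×351.19 + 0.2533×271.89 = 292.3848 per 100,000.
Ratio = 437.2424 ÷ 292.3848 = 1.49543.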